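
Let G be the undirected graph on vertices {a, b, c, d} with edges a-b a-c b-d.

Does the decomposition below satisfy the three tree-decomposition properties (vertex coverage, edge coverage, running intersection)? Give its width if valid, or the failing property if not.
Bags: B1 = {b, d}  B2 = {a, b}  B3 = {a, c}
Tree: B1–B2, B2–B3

Every vertex of G appears in some bag (union = {a, b, c, d}); every edge is covered by a bag; and for each vertex v the set of bags containing v is connected in the bag tree. The decomposition is therefore valid. The largest bag has 2 vertices, so the width is 1.

Yes; width 1.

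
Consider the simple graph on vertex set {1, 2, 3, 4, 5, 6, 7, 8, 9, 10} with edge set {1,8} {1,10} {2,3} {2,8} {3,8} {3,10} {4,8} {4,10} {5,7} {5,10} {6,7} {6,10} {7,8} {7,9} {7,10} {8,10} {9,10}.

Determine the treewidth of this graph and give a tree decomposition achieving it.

Treewidth 2.
One optimal decomposition is:
Bags: B1 = {2, 3, 8}  B2 = {3, 8, 10}  B3 = {7, 8, 10}  B4 = {6, 7, 10}  B5 = {7, 9, 10}  B6 = {5, 7, 10}  B7 = {4, 8, 10}  B8 = {1, 8, 10}
Tree: B1–B2, B2–B3, B3–B4, B4–B5, B3–B6, B3–B7, B7–B8

Every bag has size at most 3, so the width is 3 − 1 = 2 and tw(G) ≤ 2. On the other hand G contains the 3-clique {2, 3, 8}. A clique must lie in a single bag of any decomposition, so no decomposition can have width below 2. Combining the bounds, tw(G) = 2.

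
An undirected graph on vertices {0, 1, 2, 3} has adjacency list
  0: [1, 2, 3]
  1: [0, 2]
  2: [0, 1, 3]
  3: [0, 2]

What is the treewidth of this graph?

2

A width-2 tree decomposition is:
Bags: B1 = {0, 2, 3}  B2 = {0, 1, 2}
Tree: B1–B2
Each bag holds 3 vertices, so the decomposition has width 2, which upper-bounds the treewidth. On the other hand G contains the 3-clique {0, 1, 2}. A clique must lie in a single bag of any decomposition, so no decomposition can have width below 2. Therefore the treewidth is 2.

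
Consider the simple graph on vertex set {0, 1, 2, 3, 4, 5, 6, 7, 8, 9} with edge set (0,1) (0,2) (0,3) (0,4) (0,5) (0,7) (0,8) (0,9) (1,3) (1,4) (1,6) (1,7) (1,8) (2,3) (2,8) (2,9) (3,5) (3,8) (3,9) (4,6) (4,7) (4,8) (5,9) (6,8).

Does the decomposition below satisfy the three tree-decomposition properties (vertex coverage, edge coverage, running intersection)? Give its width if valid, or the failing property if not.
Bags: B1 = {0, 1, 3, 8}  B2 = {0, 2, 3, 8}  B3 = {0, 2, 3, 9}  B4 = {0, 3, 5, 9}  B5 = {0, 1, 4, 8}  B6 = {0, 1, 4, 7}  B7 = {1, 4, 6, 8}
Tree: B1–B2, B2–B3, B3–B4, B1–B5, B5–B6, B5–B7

Vertex coverage: the bags together contain {0, 1, 2, 3, 4, 5, 6, 7, 8, 9}, the full vertex set. Edge coverage: each edge of G has both endpoints in at least one bag. Running intersection: for every vertex, the bags containing it form a connected subtree. All three properties hold, so this is a valid tree decomposition of width max|bag| − 1 = 3, and hence tw(G) ≤ 3.

Yes; width 3.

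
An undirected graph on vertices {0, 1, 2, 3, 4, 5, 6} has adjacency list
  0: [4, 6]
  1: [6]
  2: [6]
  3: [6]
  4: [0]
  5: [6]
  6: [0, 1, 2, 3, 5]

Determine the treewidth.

A width-1 tree decomposition is:
Bags: B1 = {5, 6}  B2 = {3, 6}  B3 = {1, 6}  B4 = {0, 6}  B5 = {0, 4}  B6 = {2, 6}
Tree: B1–B2, B2–B3, B3–B4, B4–B5, B2–B6
The largest bag has 2 vertices, giving width 1; this decomposition certifies tw(G) ≤ 1. G has an edge, so its treewidth is at least 1. Therefore the treewidth is 1.

1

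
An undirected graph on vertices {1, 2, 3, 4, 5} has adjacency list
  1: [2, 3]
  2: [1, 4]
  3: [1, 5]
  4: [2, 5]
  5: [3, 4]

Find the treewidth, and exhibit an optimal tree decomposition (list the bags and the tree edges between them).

Treewidth 2.
Bags: B1 = {3, 4, 5}  B2 = {1, 3, 4}  B3 = {1, 2, 4}
Tree: B1–B2, B2–B3

Every bag has size at most 3, so the width is 3 − 1 = 2 and tw(G) ≤ 2. The edges 4–5–3–1–2–4 form a cycle, so G is not a tree and its treewidth is at least 2. Hence tw(G) = 2 exactly.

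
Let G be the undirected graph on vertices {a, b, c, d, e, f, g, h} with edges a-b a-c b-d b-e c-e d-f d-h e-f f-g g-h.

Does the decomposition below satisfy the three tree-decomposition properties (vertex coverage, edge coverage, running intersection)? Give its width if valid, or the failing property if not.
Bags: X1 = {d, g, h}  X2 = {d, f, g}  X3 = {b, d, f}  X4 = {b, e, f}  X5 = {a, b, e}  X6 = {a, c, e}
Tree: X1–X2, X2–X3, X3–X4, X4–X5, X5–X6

Every vertex of G appears in some bag (union = {a, b, c, d, e, f, g, h}); every edge is covered by a bag; and for each vertex v the set of bags containing v is connected in the bag tree. The decomposition is therefore valid. The largest bag has 3 vertices, so the width is 2.

Yes; width 2.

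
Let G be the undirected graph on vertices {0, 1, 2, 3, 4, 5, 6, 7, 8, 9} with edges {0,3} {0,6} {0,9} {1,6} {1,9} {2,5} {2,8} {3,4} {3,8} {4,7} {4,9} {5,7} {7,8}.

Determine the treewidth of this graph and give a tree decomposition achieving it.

Each bag holds 3 vertices, so the decomposition has width 2, which upper-bounds the treewidth. For the lower bound, G contains the cycle 2–5–7–8–2, so G is not a forest; only forests have treewidth ≤ 1, hence tw(G) ≥ 2. The upper and lower bounds meet at 2, so that is the treewidth.

Treewidth 2.
One such decomposition:
Bags: B1 = {2, 5, 8}  B2 = {5, 7, 8}  B3 = {3, 7, 8}  B4 = {3, 4, 7}  B5 = {0, 3, 4}  B6 = {0, 4, 9}  B7 = {0, 6, 9}  B8 = {1, 6, 9}
Tree: B1–B2, B2–B3, B3–B4, B4–B5, B5–B6, B6–B7, B7–B8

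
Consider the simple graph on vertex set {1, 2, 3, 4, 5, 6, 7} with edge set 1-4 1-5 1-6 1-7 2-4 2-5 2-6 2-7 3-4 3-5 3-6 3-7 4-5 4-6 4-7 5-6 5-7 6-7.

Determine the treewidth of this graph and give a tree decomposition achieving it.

Treewidth 4.
One optimal decomposition is:
Bags: B1 = {3, 4, 5, 6, 7}  B2 = {2, 4, 5, 6, 7}  B3 = {1, 4, 5, 6, 7}
Tree: B1–B2, B1–B3

Every bag has size at most 5, so the width is 5 − 1 = 4 and tw(G) ≤ 4. For the lower bound, the 5 vertices {1, 4, 5, 6, 7} are pairwise adjacent, and any tree decomposition puts a clique entirely inside one bag — forcing width ≥ 4. Therefore the treewidth is 4.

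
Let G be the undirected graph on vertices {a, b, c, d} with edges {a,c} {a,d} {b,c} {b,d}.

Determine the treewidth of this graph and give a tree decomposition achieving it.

Every bag has size at most 3, so the width is 3 − 1 = 2 and tw(G) ≤ 2. The edges a–c–b–d–a form a cycle, so G is not a tree and its treewidth is at least 2. Therefore the treewidth is 2.

Treewidth 2.
One such decomposition:
Bags: B1 = {a, b, c}  B2 = {a, b, d}
Tree: B1–B2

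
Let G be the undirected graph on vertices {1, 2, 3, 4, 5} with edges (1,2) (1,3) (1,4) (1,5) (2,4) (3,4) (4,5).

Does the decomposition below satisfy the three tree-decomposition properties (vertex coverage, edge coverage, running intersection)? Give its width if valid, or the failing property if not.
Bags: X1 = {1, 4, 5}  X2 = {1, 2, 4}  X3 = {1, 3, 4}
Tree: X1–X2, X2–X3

Checking the three conditions: (i) the bags cover all of {1, 2, 3, 4, 5}; (ii) for each edge, some bag contains both endpoints; (iii) the bags containing any fixed vertex form a subtree. All hold, so the decomposition is valid with width 3 − 1 = 2.

Yes; width 2.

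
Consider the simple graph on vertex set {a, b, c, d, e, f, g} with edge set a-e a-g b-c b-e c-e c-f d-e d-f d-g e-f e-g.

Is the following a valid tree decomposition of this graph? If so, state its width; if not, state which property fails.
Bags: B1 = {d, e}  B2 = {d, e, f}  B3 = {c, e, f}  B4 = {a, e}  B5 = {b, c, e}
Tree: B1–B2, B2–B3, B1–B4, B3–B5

A tree decomposition must satisfy three properties: every vertex lies in some bag; for every edge, both endpoints lie together in some bag; and for every vertex, the bags containing it form a connected subtree. Here vertex g appears in no bag, so the decomposition is invalid.

No — vertex g appears in no bag.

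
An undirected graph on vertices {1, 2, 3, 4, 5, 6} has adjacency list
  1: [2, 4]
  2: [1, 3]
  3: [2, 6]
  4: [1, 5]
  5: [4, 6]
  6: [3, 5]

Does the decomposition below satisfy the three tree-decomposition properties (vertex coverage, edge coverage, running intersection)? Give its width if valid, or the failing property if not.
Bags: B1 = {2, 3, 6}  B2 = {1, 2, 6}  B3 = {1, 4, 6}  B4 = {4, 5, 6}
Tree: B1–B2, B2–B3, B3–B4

Yes; width 2.

Checking the three conditions: (i) the bags cover all of {1, 2, 3, 4, 5, 6}; (ii) for each edge, some bag contains both endpoints; (iii) the bags containing any fixed vertex form a subtree. All hold, so the decomposition is valid with width 3 − 1 = 2.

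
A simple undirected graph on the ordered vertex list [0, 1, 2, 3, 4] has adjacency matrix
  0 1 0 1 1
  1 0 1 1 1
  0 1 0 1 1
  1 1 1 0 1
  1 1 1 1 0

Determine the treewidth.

A width-3 tree decomposition is:
Bags: B1 = {1, 2, 3, 4}  B2 = {0, 1, 3, 4}
Tree: B1–B2
Every bag has size at most 4, so the width is 4 − 1 = 3 and tw(G) ≤ 3. For the lower bound, the 4 vertices {0, 1, 3, 4} are pairwise adjacent, and any tree decomposition puts a clique entirely inside one bag — forcing width ≥ 3. Combining the bounds, tw(G) = 3.

3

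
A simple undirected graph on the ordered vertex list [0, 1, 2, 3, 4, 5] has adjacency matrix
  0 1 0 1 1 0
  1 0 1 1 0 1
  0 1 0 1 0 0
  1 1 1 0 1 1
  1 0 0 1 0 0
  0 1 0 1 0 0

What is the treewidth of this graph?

A width-2 tree decomposition is:
Bags: B1 = {0, 1, 3}  B2 = {0, 3, 4}  B3 = {1, 3, 5}  B4 = {1, 2, 3}
Tree: B1–B2, B1–B3, B3–B4
Each bag holds 3 vertices, so the decomposition has width 2, which upper-bounds the treewidth. For the lower bound, the 3 vertices {0, 1, 3} are pairwise adjacent, and any tree decomposition puts a clique entirely inside one bag — forcing width ≥ 2. The upper and lower bounds meet at 2, so that is the treewidth.

2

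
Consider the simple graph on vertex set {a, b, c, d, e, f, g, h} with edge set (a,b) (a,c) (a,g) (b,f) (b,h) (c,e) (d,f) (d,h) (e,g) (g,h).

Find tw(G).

2

A width-2 tree decomposition is:
Bags: B1 = {a, c, e}  B2 = {a, e, g}  B3 = {a, b, g}  B4 = {b, g, h}  B5 = {b, f, h}  B6 = {d, f, h}
Tree: B1–B2, B2–B3, B3–B4, B4–B5, B5–B6
Every bag has size at most 3, so the width is 3 − 1 = 2 and tw(G) ≤ 2. For the lower bound, G contains the cycle c–e–g–a–c, so G is not a forest; only forests have treewidth ≤ 1, hence tw(G) ≥ 2. Combining the bounds, tw(G) = 2.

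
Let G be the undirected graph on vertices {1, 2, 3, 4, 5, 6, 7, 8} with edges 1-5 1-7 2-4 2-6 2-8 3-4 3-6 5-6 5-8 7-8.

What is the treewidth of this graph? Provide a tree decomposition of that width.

Treewidth 2.
One such decomposition:
Bags: B1 = {2, 3, 4}  B2 = {2, 3, 6}  B3 = {2, 6, 8}  B4 = {5, 6, 8}  B5 = {5, 7, 8}  B6 = {1, 5, 7}
Tree: B1–B2, B2–B3, B3–B4, B4–B5, B5–B6

The largest bag has 3 vertices, giving width 2; this decomposition certifies tw(G) ≤ 2. For the lower bound, G contains the cycle 4–3–6–2–4, so G is not a forest; only forests have treewidth ≤ 1, hence tw(G) ≥ 2. Hence tw(G) = 2 exactly.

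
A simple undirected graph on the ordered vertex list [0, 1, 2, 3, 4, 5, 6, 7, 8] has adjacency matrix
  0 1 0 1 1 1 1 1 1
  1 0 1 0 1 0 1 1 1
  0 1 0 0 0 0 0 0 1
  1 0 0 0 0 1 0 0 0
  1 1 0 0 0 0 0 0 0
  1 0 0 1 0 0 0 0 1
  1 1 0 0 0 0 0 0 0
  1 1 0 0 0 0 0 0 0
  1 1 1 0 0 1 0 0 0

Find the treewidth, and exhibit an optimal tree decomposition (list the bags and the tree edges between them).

Each bag holds 3 vertices, so the decomposition has width 2, which upper-bounds the treewidth. On the other hand G contains the 3-clique {0, 1, 8}. A clique must lie in a single bag of any decomposition, so no decomposition can have width below 2. Combining the bounds, tw(G) = 2.

Treewidth 2.
Bags: B1 = {0, 1, 8}  B2 = {0, 5, 8}  B3 = {0, 3, 5}  B4 = {0, 1, 7}  B5 = {1, 2, 8}  B6 = {0, 1, 4}  B7 = {0, 1, 6}
Tree: B1–B2, B2–B3, B1–B4, B1–B5, B1–B6, B1–B7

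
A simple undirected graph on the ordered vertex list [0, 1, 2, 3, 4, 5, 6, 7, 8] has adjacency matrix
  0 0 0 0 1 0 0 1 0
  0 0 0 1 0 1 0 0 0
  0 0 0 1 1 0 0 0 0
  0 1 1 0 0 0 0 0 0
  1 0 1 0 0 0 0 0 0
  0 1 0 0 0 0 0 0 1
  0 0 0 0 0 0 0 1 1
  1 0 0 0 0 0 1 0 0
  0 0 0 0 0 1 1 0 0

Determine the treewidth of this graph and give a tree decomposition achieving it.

Each bag holds 3 vertices, so the decomposition has width 2, which upper-bounds the treewidth. The edges 8–6–7–0–4–2–3–1–5–8 form a cycle, so G is not a tree and its treewidth is at least 2. Combining the bounds, tw(G) = 2.

Treewidth 2.
Bags: B1 = {6, 7, 8}  B2 = {0, 7, 8}  B3 = {0, 4, 8}  B4 = {2, 4, 8}  B5 = {2, 3, 8}  B6 = {1, 3, 8}  B7 = {1, 5, 8}
Tree: B1–B2, B2–B3, B3–B4, B4–B5, B5–B6, B6–B7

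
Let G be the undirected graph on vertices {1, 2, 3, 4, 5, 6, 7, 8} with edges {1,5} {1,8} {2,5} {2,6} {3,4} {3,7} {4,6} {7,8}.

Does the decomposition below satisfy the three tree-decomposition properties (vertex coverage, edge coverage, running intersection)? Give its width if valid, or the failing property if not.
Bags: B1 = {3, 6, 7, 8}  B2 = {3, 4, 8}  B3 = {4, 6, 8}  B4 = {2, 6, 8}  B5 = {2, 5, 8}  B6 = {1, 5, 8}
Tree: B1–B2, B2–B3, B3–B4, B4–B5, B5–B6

No — bags containing vertex 6 are not connected in the tree.

A tree decomposition must satisfy three properties: every vertex lies in some bag; for every edge, both endpoints lie together in some bag; and for every vertex, the bags containing it form a connected subtree. Here bags containing vertex 6 are not connected in the tree, so the decomposition is invalid.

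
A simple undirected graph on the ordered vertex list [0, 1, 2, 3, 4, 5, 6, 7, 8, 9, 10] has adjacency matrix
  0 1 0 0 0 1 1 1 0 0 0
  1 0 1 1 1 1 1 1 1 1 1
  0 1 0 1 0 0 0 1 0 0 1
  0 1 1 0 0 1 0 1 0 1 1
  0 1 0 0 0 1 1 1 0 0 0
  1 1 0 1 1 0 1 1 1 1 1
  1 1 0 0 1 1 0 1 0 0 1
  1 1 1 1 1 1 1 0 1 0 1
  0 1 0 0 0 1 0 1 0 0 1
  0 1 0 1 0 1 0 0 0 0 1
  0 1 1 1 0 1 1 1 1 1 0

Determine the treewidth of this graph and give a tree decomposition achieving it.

Treewidth 4.
Bags: B1 = {1, 3, 5, 7, 10}  B2 = {1, 5, 7, 8, 10}  B3 = {1, 5, 6, 7, 10}  B4 = {1, 3, 5, 9, 10}  B5 = {1, 2, 3, 7, 10}  B6 = {0, 1, 5, 6, 7}  B7 = {1, 4, 5, 6, 7}
Tree: B1–B2, B1–B3, B1–B4, B1–B5, B3–B6, B6–B7

Each bag holds 5 vertices, so the decomposition has width 4, which upper-bounds the treewidth. For the lower bound, the 5 vertices {1, 2, 3, 7, 10} are pairwise adjacent, and any tree decomposition puts a clique entirely inside one bag — forcing width ≥ 4. The upper and lower bounds meet at 4, so that is the treewidth.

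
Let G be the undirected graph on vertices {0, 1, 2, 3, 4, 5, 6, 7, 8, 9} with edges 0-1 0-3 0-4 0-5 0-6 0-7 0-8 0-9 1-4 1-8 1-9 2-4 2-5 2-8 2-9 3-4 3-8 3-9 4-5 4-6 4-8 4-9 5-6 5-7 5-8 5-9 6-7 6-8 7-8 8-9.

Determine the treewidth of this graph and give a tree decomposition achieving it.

Every bag has size at most 5, so the width is 5 − 1 = 4 and tw(G) ≤ 4. Conversely, {0, 1, 4, 8, 9} is a clique of size 5, and the vertices of any clique must share a bag in every tree decomposition; so some bag has ≥ 5 vertices and tw(G) ≥ 4. Therefore the treewidth is 4.

Treewidth 4.
One optimal decomposition is:
Bags: B1 = {0, 4, 5, 8, 9}  B2 = {0, 1, 4, 8, 9}  B3 = {0, 3, 4, 8, 9}  B4 = {0, 4, 5, 6, 8}  B5 = {0, 5, 6, 7, 8}  B6 = {2, 4, 5, 8, 9}
Tree: B1–B2, B1–B3, B1–B4, B4–B5, B1–B6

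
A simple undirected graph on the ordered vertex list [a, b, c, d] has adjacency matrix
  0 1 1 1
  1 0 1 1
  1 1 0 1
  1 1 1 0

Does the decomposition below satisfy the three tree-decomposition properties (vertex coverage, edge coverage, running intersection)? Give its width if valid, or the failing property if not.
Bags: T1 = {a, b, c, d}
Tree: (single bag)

Yes; width 3.

Vertex coverage: the bags together contain {a, b, c, d}, the full vertex set. Edge coverage: each edge of G has both endpoints in at least one bag. Running intersection: for every vertex, the bags containing it form a connected subtree. All three properties hold, so this is a valid tree decomposition of width max|bag| − 1 = 3, and hence tw(G) ≤ 3.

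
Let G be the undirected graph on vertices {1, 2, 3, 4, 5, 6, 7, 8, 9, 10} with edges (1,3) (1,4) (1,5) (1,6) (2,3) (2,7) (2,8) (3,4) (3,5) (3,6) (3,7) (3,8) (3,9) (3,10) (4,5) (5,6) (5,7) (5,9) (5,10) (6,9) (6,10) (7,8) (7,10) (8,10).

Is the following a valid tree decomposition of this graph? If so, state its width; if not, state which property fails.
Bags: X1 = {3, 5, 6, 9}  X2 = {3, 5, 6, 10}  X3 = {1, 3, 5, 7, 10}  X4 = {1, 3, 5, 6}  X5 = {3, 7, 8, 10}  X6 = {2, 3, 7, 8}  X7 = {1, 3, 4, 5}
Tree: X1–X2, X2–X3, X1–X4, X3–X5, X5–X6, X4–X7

No — bags containing vertex 1 are not connected in the tree.

A tree decomposition must satisfy three properties: every vertex lies in some bag; for every edge, both endpoints lie together in some bag; and for every vertex, the bags containing it form a connected subtree. Here bags containing vertex 1 are not connected in the tree, so the decomposition is invalid.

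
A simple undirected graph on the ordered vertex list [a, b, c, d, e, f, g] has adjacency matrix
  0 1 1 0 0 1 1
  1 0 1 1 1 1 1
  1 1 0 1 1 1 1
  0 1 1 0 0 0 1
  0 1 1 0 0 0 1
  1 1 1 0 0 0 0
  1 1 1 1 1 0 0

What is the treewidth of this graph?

A width-3 tree decomposition is:
Bags: B1 = {b, c, d, g}  B2 = {a, b, c, g}  B3 = {b, c, e, g}  B4 = {a, b, c, f}
Tree: B1–B2, B1–B3, B2–B4
Each bag holds 4 vertices, so the decomposition has width 3, which upper-bounds the treewidth. For the lower bound, the 4 vertices {b, c, d, g} are pairwise adjacent, and any tree decomposition puts a clique entirely inside one bag — forcing width ≥ 3. Hence tw(G) = 3 exactly.

3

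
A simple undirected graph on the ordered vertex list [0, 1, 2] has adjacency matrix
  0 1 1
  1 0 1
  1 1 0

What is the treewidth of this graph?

A width-2 tree decomposition is:
Bags: B1 = {0, 1, 2}
Tree: (single bag)
With just one bag of size 3, the width is 3 − 1 = 2, so tw(G) ≤ 2. On the other hand G contains the 3-clique {0, 1, 2}. A clique must lie in a single bag of any decomposition, so no decomposition can have width below 2. Combining the bounds, tw(G) = 2.

2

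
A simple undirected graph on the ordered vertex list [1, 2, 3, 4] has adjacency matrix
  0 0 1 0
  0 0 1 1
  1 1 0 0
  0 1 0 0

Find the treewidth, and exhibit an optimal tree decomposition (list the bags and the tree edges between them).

The largest bag has 2 vertices, giving width 1; this decomposition certifies tw(G) ≤ 1. Any graph with an edge has treewidth ≥ 1, and G has the edge 3–1. Combining the bounds, tw(G) = 1.

Treewidth 1.
One optimal decomposition is:
Bags: B1 = {1, 3}  B2 = {2, 3}  B3 = {2, 4}
Tree: B1–B2, B2–B3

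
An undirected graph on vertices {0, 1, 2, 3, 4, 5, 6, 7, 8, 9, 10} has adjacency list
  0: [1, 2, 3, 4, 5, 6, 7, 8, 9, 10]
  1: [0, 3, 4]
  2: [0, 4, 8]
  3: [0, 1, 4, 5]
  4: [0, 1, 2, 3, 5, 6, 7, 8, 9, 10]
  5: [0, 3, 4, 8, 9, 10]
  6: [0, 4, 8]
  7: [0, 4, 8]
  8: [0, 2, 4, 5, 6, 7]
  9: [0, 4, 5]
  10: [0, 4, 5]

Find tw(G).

3

A width-3 tree decomposition is:
Bags: B1 = {0, 3, 4, 5}  B2 = {0, 4, 5, 8}  B3 = {0, 4, 6, 8}  B4 = {0, 4, 5, 9}  B5 = {0, 1, 3, 4}  B6 = {0, 2, 4, 8}  B7 = {0, 4, 5, 10}  B8 = {0, 4, 7, 8}
Tree: B1–B2, B2–B3, B1–B4, B1–B5, B2–B6, B1–B7, B3–B8
The largest bag has 4 vertices, giving width 3; this decomposition certifies tw(G) ≤ 3. For the lower bound, the 4 vertices {0, 1, 3, 4} are pairwise adjacent, and any tree decomposition puts a clique entirely inside one bag — forcing width ≥ 3. The upper and lower bounds meet at 3, so that is the treewidth.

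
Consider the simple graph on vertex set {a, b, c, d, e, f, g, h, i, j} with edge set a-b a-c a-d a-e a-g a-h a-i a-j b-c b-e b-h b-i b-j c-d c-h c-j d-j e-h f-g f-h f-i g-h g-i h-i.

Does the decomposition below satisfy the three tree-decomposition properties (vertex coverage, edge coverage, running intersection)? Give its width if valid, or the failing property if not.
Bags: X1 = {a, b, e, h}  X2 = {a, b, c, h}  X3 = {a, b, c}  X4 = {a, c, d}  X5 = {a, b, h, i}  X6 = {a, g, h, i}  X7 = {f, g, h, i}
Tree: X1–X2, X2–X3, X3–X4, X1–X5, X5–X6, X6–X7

A tree decomposition must satisfy three properties: every vertex lies in some bag; for every edge, both endpoints lie together in some bag; and for every vertex, the bags containing it form a connected subtree. Here vertex j appears in no bag, so the decomposition is invalid.

No — vertex j appears in no bag.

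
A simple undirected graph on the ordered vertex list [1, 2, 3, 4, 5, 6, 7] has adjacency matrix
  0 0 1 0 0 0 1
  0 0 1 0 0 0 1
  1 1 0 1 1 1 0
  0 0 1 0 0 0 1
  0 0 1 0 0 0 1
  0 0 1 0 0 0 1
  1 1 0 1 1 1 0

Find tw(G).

A width-2 tree decomposition is:
Bags: B1 = {3, 6, 7}  B2 = {1, 3, 7}  B3 = {3, 5, 7}  B4 = {3, 4, 7}  B5 = {2, 3, 7}
Tree: B1–B2, B2–B3, B3–B4, B4–B5
Every bag has size at most 3, so the width is 3 − 1 = 2 and tw(G) ≤ 2. For the lower bound, G contains the cycle 3–6–7–1–3, so G is not a forest; only forests have treewidth ≤ 1, hence tw(G) ≥ 2. Therefore the treewidth is 2.

2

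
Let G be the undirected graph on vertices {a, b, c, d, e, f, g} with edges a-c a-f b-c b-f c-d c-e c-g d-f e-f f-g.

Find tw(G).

2

A width-2 tree decomposition is:
Bags: B1 = {b, c, f}  B2 = {c, d, f}  B3 = {c, f, g}  B4 = {c, e, f}  B5 = {a, c, f}
Tree: B1–B2, B2–B3, B3–B4, B4–B5
Every bag has size at most 3, so the width is 3 − 1 = 2 and tw(G) ≤ 2. For the lower bound, G contains the cycle c–b–f–d–c, so G is not a forest; only forests have treewidth ≤ 1, hence tw(G) ≥ 2. Therefore the treewidth is 2.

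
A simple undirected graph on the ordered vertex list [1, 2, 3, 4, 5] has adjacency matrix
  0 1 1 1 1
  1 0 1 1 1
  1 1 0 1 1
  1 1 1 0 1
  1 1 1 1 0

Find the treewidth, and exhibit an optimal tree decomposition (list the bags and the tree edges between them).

Treewidth 4.
One optimal decomposition is:
Bags: B1 = {1, 2, 3, 4, 5}
Tree: (single bag)

A single bag containing all 5 vertices is trivially a valid decomposition of width 4. On the other hand G contains the 5-clique {1, 2, 3, 4, 5}. A clique must lie in a single bag of any decomposition, so no decomposition can have width below 4. Combining the bounds, tw(G) = 4.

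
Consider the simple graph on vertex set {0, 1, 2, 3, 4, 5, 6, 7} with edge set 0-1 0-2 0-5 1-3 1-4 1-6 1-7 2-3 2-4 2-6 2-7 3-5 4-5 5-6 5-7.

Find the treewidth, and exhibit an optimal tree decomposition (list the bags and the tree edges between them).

Each bag holds 4 vertices, so the decomposition has width 3, which upper-bounds the treewidth. For the lower bound: the 4 vertex sets {0,1}, {2,6}, {5}, {3} are disjoint, each induces a connected subgraph, and every pair is joined by at least one edge of G. Contracting each set to a single vertex therefore yields K_{4} as a minor, and since treewidth is minor-monotone, tw(G) ≥ tw(K_{4}) = 3. Combining the bounds, tw(G) = 3.

Treewidth 3.
Bags: B1 = {0, 1, 2, 5}  B2 = {1, 2, 5, 6}  B3 = {1, 2, 3, 5}  B4 = {1, 2, 4, 5}  B5 = {1, 2, 5, 7}
Tree: B1–B2, B2–B3, B3–B4, B4–B5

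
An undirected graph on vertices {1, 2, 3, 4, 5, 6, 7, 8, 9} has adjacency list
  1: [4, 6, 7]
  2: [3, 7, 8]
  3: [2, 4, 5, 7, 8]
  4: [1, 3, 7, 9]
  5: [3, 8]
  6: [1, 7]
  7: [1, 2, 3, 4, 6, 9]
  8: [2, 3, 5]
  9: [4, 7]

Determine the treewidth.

A width-2 tree decomposition is:
Bags: B1 = {2, 3, 7}  B2 = {3, 4, 7}  B3 = {2, 3, 8}  B4 = {1, 4, 7}  B5 = {1, 6, 7}  B6 = {3, 5, 8}  B7 = {4, 7, 9}
Tree: B1–B2, B1–B3, B2–B4, B4–B5, B3–B6, B2–B7
The largest bag has 3 vertices, giving width 2; this decomposition certifies tw(G) ≤ 2. On the other hand G contains the 3-clique {2, 3, 8}. A clique must lie in a single bag of any decomposition, so no decomposition can have width below 2. Hence tw(G) = 2 exactly.

2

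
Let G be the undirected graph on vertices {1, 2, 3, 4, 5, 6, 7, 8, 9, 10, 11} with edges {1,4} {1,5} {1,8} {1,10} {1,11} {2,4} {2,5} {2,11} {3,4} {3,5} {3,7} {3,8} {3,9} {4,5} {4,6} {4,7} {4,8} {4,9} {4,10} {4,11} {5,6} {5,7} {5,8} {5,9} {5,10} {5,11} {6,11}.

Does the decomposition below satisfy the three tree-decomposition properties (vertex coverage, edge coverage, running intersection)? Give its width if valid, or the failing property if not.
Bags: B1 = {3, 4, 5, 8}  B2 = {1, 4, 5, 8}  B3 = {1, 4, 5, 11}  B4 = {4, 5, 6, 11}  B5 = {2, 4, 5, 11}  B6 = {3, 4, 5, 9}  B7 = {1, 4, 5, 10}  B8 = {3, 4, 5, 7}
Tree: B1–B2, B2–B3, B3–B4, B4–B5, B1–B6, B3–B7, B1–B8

Vertex coverage: the bags together contain {1, 2, 3, 4, 5, 6, 7, 8, 9, 10, 11}, the full vertex set. Edge coverage: each edge of G has both endpoints in at least one bag. Running intersection: for every vertex, the bags containing it form a connected subtree. All three properties hold, so this is a valid tree decomposition of width max|bag| − 1 = 3, and hence tw(G) ≤ 3.

Yes; width 3.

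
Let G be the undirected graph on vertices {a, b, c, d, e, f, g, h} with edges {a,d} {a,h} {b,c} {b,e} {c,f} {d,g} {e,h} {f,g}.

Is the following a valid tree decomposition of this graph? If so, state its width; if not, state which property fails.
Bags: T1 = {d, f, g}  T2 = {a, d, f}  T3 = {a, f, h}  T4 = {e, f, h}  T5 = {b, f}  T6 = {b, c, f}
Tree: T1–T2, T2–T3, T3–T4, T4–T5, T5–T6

A tree decomposition must satisfy three properties: every vertex lies in some bag; for every edge, both endpoints lie together in some bag; and for every vertex, the bags containing it form a connected subtree. Here edge (e,b) lies in no bag, so the decomposition is invalid.

No — edge (e,b) lies in no bag.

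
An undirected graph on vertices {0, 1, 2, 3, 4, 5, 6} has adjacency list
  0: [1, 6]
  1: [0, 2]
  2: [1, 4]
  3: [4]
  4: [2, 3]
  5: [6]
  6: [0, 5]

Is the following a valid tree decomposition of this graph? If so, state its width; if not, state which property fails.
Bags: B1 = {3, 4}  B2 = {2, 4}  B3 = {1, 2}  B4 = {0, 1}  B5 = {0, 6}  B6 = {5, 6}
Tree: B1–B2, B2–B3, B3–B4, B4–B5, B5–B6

Vertex coverage: the bags together contain {0, 1, 2, 3, 4, 5, 6}, the full vertex set. Edge coverage: each edge of G has both endpoints in at least one bag. Running intersection: for every vertex, the bags containing it form a connected subtree. All three properties hold, so this is a valid tree decomposition of width max|bag| − 1 = 1, and hence tw(G) ≤ 1.

Yes; width 1.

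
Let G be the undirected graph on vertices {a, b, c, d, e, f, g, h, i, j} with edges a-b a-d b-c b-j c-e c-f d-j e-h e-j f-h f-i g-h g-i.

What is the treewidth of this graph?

2

A width-2 tree decomposition is:
Bags: B1 = {a, d, j}  B2 = {a, b, j}  B3 = {b, e, j}  B4 = {b, c, e}  B5 = {c, e, h}  B6 = {c, f, h}  B7 = {f, g, h}  B8 = {f, g, i}
Tree: B1–B2, B2–B3, B3–B4, B4–B5, B5–B6, B6–B7, B7–B8
The largest bag has 3 vertices, giving width 2; this decomposition certifies tw(G) ≤ 2. Since d–a–b–j–d is a cycle in G, G is not acyclic. Forests are exactly the graphs of treewidth ≤ 1, so tw(G) ≥ 2. Hence tw(G) = 2 exactly.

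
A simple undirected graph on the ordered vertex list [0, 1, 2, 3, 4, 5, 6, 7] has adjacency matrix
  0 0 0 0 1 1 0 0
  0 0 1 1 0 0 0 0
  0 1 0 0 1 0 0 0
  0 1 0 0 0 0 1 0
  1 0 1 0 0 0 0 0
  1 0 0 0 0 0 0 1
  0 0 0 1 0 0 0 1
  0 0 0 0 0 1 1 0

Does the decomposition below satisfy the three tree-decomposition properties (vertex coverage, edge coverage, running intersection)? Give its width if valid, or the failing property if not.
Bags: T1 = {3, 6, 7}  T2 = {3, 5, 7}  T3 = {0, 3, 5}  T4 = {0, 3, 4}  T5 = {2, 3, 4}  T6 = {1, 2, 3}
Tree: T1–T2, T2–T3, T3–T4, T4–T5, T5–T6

Checking the three conditions: (i) the bags cover all of {0, 1, 2, 3, 4, 5, 6, 7}; (ii) for each edge, some bag contains both endpoints; (iii) the bags containing any fixed vertex form a subtree. All hold, so the decomposition is valid with width 3 − 1 = 2.

Yes; width 2.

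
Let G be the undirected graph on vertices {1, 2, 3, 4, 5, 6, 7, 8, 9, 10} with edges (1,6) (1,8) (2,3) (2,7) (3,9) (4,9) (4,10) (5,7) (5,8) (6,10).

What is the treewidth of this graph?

2

A width-2 tree decomposition is:
Bags: B1 = {1, 5, 8}  B2 = {1, 5, 7}  B3 = {1, 2, 7}  B4 = {1, 2, 3}  B5 = {1, 3, 9}  B6 = {1, 4, 9}  B7 = {1, 4, 10}  B8 = {1, 6, 10}
Tree: B1–B2, B2–B3, B3–B4, B4–B5, B5–B6, B6–B7, B7–B8
Each bag holds 3 vertices, so the decomposition has width 2, which upper-bounds the treewidth. Since 1–8–5–7–2–3–9–4–10–6–1 is a cycle in G, G is not acyclic. Forests are exactly the graphs of treewidth ≤ 1, so tw(G) ≥ 2. Therefore the treewidth is 2.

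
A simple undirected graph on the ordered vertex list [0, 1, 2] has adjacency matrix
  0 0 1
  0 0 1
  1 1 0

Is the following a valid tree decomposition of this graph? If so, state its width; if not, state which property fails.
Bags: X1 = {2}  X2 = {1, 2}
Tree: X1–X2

No — vertex 0 appears in no bag.

A tree decomposition must satisfy three properties: every vertex lies in some bag; for every edge, both endpoints lie together in some bag; and for every vertex, the bags containing it form a connected subtree. Here vertex 0 appears in no bag, so the decomposition is invalid.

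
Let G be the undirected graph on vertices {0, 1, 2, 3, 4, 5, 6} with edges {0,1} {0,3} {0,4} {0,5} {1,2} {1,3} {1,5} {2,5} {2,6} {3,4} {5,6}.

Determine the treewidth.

2

A width-2 tree decomposition is:
Bags: B1 = {0, 1, 5}  B2 = {0, 1, 3}  B3 = {1, 2, 5}  B4 = {2, 5, 6}  B5 = {0, 3, 4}
Tree: B1–B2, B1–B3, B3–B4, B2–B5
Each bag holds 3 vertices, so the decomposition has width 2, which upper-bounds the treewidth. On the other hand G contains the 3-clique {0, 1, 3}. A clique must lie in a single bag of any decomposition, so no decomposition can have width below 2. Combining the bounds, tw(G) = 2.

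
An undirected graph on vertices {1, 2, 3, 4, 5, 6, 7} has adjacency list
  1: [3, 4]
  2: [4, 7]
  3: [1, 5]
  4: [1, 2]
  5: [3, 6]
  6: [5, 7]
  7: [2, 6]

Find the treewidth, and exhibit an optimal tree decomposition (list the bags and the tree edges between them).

Treewidth 2.
Bags: B1 = {5, 6, 7}  B2 = {3, 5, 7}  B3 = {1, 3, 7}  B4 = {1, 4, 7}  B5 = {2, 4, 7}
Tree: B1–B2, B2–B3, B3–B4, B4–B5

The largest bag has 3 vertices, giving width 2; this decomposition certifies tw(G) ≤ 2. The edges 7–6–5–3–1–4–2–7 form a cycle, so G is not a tree and its treewidth is at least 2. The upper and lower bounds meet at 2, so that is the treewidth.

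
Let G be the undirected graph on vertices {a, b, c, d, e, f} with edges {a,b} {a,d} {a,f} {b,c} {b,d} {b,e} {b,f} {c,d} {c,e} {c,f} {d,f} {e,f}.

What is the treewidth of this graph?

3

A width-3 tree decomposition is:
Bags: B1 = {b, c, e, f}  B2 = {b, c, d, f}  B3 = {a, b, d, f}
Tree: B1–B2, B2–B3
The largest bag has 4 vertices, giving width 3; this decomposition certifies tw(G) ≤ 3. On the other hand G contains the 4-clique {b, c, d, f}. A clique must lie in a single bag of any decomposition, so no decomposition can have width below 3. Hence tw(G) = 3 exactly.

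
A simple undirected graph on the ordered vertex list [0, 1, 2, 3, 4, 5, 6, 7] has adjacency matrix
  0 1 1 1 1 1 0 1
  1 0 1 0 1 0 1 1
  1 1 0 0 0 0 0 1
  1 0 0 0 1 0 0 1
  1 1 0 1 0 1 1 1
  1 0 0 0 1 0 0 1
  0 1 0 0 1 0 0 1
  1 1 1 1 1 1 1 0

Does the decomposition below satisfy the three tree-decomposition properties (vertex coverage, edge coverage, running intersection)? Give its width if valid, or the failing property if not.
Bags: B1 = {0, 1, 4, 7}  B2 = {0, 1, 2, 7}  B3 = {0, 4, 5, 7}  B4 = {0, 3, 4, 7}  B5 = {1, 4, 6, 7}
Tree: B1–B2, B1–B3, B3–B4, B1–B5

Vertex coverage: the bags together contain {0, 1, 2, 3, 4, 5, 6, 7}, the full vertex set. Edge coverage: each edge of G has both endpoints in at least one bag. Running intersection: for every vertex, the bags containing it form a connected subtree. All three properties hold, so this is a valid tree decomposition of width max|bag| − 1 = 3, and hence tw(G) ≤ 3.

Yes; width 3.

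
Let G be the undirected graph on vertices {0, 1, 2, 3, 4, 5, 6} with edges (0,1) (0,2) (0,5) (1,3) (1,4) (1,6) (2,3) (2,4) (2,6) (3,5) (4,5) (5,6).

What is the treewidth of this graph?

3

A width-3 tree decomposition is:
Bags: B1 = {0, 1, 2, 5}  B2 = {1, 2, 5, 6}  B3 = {1, 2, 4, 5}  B4 = {1, 2, 3, 5}
Tree: B1–B2, B2–B3, B3–B4
The largest bag has 4 vertices, giving width 3; this decomposition certifies tw(G) ≤ 3. For the lower bound: the 4 vertex sets {0,5}, {2,6}, {1}, {4} are disjoint, each induces a connected subgraph, and every pair is joined by at least one edge of G. Contracting each set to a single vertex therefore yields K_{4} as a minor, and since treewidth is minor-monotone, tw(G) ≥ tw(K_{4}) = 3. The upper and lower bounds meet at 3, so that is the treewidth.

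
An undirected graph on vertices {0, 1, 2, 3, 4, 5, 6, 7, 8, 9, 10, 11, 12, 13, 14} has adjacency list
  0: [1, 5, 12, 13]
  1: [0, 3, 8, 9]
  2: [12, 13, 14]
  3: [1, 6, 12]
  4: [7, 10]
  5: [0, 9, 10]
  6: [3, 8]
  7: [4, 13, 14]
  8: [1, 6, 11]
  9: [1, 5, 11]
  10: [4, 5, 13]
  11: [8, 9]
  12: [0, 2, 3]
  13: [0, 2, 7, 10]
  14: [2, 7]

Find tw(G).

A width-3 tree decomposition is:
Bags: B1 = {6, 8, 9, 11}  B2 = {1, 6, 8, 9}  B3 = {1, 3, 6, 9}  B4 = {1, 3, 5, 9}  B5 = {0, 1, 3, 5}  B6 = {0, 3, 5, 12}  B7 = {0, 5, 10, 12}  B8 = {0, 10, 12, 13}  B9 = {2, 10, 12, 13}  B10 = {2, 4, 10, 13}  B11 = {2, 4, 7, 13}  B12 = {2, 4, 7, 14}
Tree: B1–B2, B2–B3, B3–B4, B4–B5, B5–B6, B6–B7, B7–B8, B8–B9, B9–B10, B10–B11, B11–B12
Every bag has size at most 4, so the width is 4 − 1 = 3 and tw(G) ≤ 3. For the lower bound: the 4 vertex sets {6,8,11}, {9}, {1}, {0,3,5,12} are disjoint, each induces a connected subgraph, and every pair is joined by at least one edge of G. Contracting each set to a single vertex therefore yields K_{4} as a minor, and since treewidth is minor-monotone, tw(G) ≥ tw(K_{4}) = 3. Therefore the treewidth is 3.

3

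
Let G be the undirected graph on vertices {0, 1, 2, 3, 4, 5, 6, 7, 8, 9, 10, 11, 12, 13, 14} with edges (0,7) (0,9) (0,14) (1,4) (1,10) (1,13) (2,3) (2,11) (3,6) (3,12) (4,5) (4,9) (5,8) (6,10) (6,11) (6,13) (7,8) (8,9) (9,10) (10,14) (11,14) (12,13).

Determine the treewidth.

3

A width-3 tree decomposition is:
Bags: B1 = {4, 5, 7, 8}  B2 = {4, 7, 8, 9}  B3 = {0, 4, 7, 9}  B4 = {0, 1, 4, 9}  B5 = {0, 1, 9, 10}  B6 = {0, 1, 10, 14}  B7 = {1, 10, 13, 14}  B8 = {6, 10, 13, 14}  B9 = {6, 11, 13, 14}  B10 = {6, 11, 12, 13}  B11 = {3, 6, 11, 12}  B12 = {2, 3, 11, 12}
Tree: B1–B2, B2–B3, B3–B4, B4–B5, B5–B6, B6–B7, B7–B8, B8–B9, B9–B10, B10–B11, B11–B12
The largest bag has 4 vertices, giving width 3; this decomposition certifies tw(G) ≤ 3. For the lower bound: the 4 vertex sets {5,7,8}, {4}, {9}, {0,1,10,14} are disjoint, each induces a connected subgraph, and every pair is joined by at least one edge of G. Contracting each set to a single vertex therefore yields K_{4} as a minor, and since treewidth is minor-monotone, tw(G) ≥ tw(K_{4}) = 3. Hence tw(G) = 3 exactly.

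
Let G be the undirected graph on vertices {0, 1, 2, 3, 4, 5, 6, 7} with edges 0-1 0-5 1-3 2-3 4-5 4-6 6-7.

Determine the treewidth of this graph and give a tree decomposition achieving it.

Every bag has size at most 2, so the width is 2 − 1 = 1 and tw(G) ≤ 1. G has an edge, so its treewidth is at least 1. The upper and lower bounds meet at 1, so that is the treewidth.

Treewidth 1.
One such decomposition:
Bags: B1 = {2, 3}  B2 = {1, 3}  B3 = {0, 1}  B4 = {0, 5}  B5 = {4, 5}  B6 = {4, 6}  B7 = {6, 7}
Tree: B1–B2, B2–B3, B3–B4, B4–B5, B5–B6, B6–B7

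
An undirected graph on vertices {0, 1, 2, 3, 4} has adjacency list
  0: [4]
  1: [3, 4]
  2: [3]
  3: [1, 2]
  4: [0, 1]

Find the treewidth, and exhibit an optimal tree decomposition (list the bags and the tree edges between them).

Each bag holds 2 vertices, so the decomposition has width 1, which upper-bounds the treewidth. G has an edge, so its treewidth is at least 1. Combining the bounds, tw(G) = 1.

Treewidth 1.
One such decomposition:
Bags: B1 = {0, 4}  B2 = {1, 4}  B3 = {1, 3}  B4 = {2, 3}
Tree: B1–B2, B2–B3, B3–B4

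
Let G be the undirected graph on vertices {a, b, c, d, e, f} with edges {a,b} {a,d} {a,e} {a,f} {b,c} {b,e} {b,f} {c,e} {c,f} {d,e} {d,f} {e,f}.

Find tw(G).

A width-3 tree decomposition is:
Bags: B1 = {b, c, e, f}  B2 = {a, b, e, f}  B3 = {a, d, e, f}
Tree: B1–B2, B2–B3
Every bag has size at most 4, so the width is 4 − 1 = 3 and tw(G) ≤ 3. Conversely, {b, c, e, f} is a clique of size 4, and the vertices of any clique must share a bag in every tree decomposition; so some bag has ≥ 4 vertices and tw(G) ≥ 3. The upper and lower bounds meet at 3, so that is the treewidth.

3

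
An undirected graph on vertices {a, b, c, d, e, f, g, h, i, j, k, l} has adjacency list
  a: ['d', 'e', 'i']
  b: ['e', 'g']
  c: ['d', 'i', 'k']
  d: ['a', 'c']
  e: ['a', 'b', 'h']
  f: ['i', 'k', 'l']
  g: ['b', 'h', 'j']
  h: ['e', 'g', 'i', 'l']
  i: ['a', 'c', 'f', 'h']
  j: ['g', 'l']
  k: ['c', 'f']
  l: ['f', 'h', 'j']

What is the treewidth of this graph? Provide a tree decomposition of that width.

Each bag holds 4 vertices, so the decomposition has width 3, which upper-bounds the treewidth. For the lower bound: the 4 vertex sets {c,d,k}, {a}, {i}, {e,f,h,l} are disjoint, each induces a connected subgraph, and every pair is joined by at least one edge of G. Contracting each set to a single vertex therefore yields K_{4} as a minor, and since treewidth is minor-monotone, tw(G) ≥ tw(K_{4}) = 3. Combining the bounds, tw(G) = 3.

Treewidth 3.
One such decomposition:
Bags: B1 = {a, c, d, k}  B2 = {a, c, i, k}  B3 = {a, f, i, k}  B4 = {a, e, f, i}  B5 = {e, f, h, i}  B6 = {e, f, h, l}  B7 = {b, e, h, l}  B8 = {b, g, h, l}  B9 = {b, g, j, l}
Tree: B1–B2, B2–B3, B3–B4, B4–B5, B5–B6, B6–B7, B7–B8, B8–B9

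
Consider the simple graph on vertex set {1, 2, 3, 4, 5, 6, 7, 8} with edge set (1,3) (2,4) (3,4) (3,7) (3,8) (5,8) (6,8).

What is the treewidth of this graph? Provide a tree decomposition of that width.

Treewidth 1.
Bags: B1 = {5, 8}  B2 = {3, 8}  B3 = {6, 8}  B4 = {3, 4}  B5 = {3, 7}  B6 = {2, 4}  B7 = {1, 3}
Tree: B1–B2, B1–B3, B2–B4, B4–B5, B4–B6, B2–B7

The largest bag has 2 vertices, giving width 1; this decomposition certifies tw(G) ≤ 1. Since G has at least one edge (e.g. 5–8), it is not an edgeless graph, so tw(G) ≥ 1. Therefore the treewidth is 1.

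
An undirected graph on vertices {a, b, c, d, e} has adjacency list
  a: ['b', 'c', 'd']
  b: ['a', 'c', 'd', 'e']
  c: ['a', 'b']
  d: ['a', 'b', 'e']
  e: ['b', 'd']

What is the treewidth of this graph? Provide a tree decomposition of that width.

Every bag has size at most 3, so the width is 3 − 1 = 2 and tw(G) ≤ 2. On the other hand G contains the 3-clique {b, d, e}. A clique must lie in a single bag of any decomposition, so no decomposition can have width below 2. Therefore the treewidth is 2.

Treewidth 2.
One such decomposition:
Bags: B1 = {a, b, d}  B2 = {a, b, c}  B3 = {b, d, e}
Tree: B1–B2, B1–B3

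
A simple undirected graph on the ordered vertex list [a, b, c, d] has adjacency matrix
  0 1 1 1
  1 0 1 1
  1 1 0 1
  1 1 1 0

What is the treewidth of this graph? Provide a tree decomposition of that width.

Treewidth 3.
One optimal decomposition is:
Bags: B1 = {a, b, c, d}
Tree: (single bag)

A single bag containing all 4 vertices is trivially a valid decomposition of width 3. For the lower bound, the 4 vertices {a, b, c, d} are pairwise adjacent, and any tree decomposition puts a clique entirely inside one bag — forcing width ≥ 3. Therefore the treewidth is 3.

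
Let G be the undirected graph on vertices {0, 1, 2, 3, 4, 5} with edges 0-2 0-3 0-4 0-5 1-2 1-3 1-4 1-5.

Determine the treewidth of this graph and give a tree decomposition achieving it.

Each bag holds 3 vertices, so the decomposition has width 2, which upper-bounds the treewidth. The edges 5–1–4–0–5 form a cycle, so G is not a tree and its treewidth is at least 2. The upper and lower bounds meet at 2, so that is the treewidth.

Treewidth 2.
Bags: B1 = {0, 1, 5}  B2 = {0, 1, 4}  B3 = {0, 1, 3}  B4 = {0, 1, 2}
Tree: B1–B2, B2–B3, B3–B4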